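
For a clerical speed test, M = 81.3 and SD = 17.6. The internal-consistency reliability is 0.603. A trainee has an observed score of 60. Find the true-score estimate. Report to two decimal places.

68.46

Kelley's formula gives T̂ = 0.603·60 + 0.397·81.3 = 36.180 + 32.2761 = 68.456.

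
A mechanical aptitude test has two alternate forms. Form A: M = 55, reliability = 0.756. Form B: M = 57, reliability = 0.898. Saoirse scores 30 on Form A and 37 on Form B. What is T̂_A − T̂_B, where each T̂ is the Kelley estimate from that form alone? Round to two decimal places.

T̂_A = 0.756(30) + 0.244(55) = 36.1000
T̂_B = 0.898(37) + 0.102(57) = 39.0400
T̂_A − T̂_B = -2.9400

-2.94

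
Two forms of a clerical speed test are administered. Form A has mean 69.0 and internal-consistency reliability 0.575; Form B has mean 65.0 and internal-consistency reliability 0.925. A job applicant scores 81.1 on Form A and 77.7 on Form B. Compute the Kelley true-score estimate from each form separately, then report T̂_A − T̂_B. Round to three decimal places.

T̂_A = 0.575(81.1) + 0.425(69.0) = 75.95750
T̂_B = 0.925(77.7) + 0.075(65.0) = 76.74750
T̂_A − T̂_B = -0.79000

-0.790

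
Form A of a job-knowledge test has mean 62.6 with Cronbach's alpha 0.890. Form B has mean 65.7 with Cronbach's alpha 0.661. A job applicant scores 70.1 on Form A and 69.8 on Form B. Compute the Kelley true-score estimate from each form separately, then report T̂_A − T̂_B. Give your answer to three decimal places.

T̂_A = 0.890(70.1) + 0.110(62.6) = 69.27500
T̂_B = 0.661(69.8) + 0.339(65.7) = 68.41010
T̂_A − T̂_B = 0.86490

0.865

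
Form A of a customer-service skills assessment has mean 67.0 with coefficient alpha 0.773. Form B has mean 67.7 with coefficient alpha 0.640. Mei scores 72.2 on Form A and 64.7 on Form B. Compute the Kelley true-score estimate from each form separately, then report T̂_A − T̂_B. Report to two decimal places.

5.24

T̂_A = 0.773(72.2) + 0.227(67.0) = 71.0196
T̂_B = 0.640(64.7) + 0.360(67.7) = 65.7800
T̂_A − T̂_B = 5.2396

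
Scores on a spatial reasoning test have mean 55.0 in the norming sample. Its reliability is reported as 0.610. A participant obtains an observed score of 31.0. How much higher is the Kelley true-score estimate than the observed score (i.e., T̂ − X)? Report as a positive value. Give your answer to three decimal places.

T̂ = 0.610(31.0) + 0.390(55.0) = 18.9100 + 21.4500 = 40.36000 → 40.3600
T̂ − X = 40.3600 − 31.0 = 9.3600 → 9.360

9.360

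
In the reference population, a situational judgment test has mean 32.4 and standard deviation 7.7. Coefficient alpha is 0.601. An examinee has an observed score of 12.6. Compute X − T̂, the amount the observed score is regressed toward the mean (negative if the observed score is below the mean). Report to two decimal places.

T̂ = ρX + (1 − ρ)μ
  = 0.601 × 12.6 + 0.399 × 32.4
  = 7.5726 + 12.9276
  = 20.5002
  ≈ 20.500
X − T̂ = 12.6 − 20.500 = -7.900 → -7.90

-7.90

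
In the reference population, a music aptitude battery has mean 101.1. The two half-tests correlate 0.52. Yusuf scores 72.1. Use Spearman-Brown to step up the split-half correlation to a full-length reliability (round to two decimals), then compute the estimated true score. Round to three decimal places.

Spearman-Brown: ρ = 2r/(1 + r) = 2(0.52)/(1 + 0.52) = 1.040/1.52 = 0.6842 → 0.68
Weight the observed score by reliability and the mean by (1 − reliability): T̂ = 0.68·72.1 + 0.32·101.1 = 49.028 + 32.352 = 81.3800.

81.380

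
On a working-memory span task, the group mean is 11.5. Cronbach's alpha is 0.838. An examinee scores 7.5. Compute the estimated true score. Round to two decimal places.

8.15

Kelley's formula gives T̂ = 0.838·7.5 + 0.162·11.5 = 6.2850 + 1.8630 = 8.148.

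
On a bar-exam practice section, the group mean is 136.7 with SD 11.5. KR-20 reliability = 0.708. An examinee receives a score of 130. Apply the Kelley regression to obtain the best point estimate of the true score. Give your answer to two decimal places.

T̂ = 0.708(130) + 0.292(136.7) = 92.040 + 39.9164 = 131.956 → 131.96

131.96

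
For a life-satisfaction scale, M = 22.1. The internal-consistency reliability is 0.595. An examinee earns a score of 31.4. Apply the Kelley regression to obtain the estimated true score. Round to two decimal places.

27.63

Regress the observed score toward the mean by the unreliability: T̂ = 0.595·31.4 + 0.405·22.1 = 18.6830 + 8.9505 = 27.634.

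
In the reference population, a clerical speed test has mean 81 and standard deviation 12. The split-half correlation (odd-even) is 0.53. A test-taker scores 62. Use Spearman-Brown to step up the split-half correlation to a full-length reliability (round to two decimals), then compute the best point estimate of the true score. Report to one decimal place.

67.9

Spearman-Brown: ρ = 2r/(1 + r) = 2(0.53)/(1 + 0.53) = 1.060/1.53 = 0.6928 → 0.69
T̂ = 0.69(62) + 0.31(81) = 42.78 + 25.11 = 67.89 → 67.9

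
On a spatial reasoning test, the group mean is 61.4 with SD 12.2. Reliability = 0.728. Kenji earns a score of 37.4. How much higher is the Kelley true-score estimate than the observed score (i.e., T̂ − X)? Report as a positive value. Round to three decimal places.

6.528

Weight the observed score by reliability and the mean by (1 − reliability): T̂ = 0.728·37.4 + 0.272·61.4 = 27.2272 + 16.7008 = 43.92800.
T̂ − X = 43.9280 − 37.4 = 6.5280 → 6.528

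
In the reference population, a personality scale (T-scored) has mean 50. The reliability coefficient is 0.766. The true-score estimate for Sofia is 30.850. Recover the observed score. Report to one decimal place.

T̂ = ρX + (1 − ρ)μ  ⇒  X = (T̂ − (1 − ρ)μ) / ρ
X = (30.850 − 0.234 × 50) / 0.766 = (30.850 − 11.700) / 0.766 = 19.150 / 0.766 = 25.000

25.0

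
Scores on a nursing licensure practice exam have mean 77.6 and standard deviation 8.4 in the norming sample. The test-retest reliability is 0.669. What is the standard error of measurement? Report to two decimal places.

4.83

SEM = SD · √(1 − ρ) = 8.4 × √0.331 = 8.4 × 0.5753 = 4.833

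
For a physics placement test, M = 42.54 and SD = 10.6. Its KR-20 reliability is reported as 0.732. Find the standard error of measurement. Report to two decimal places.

5.49

SEM = SD · √(1 − ρ) = 10.6 × √0.268 = 10.6 × 0.5177 = 5.487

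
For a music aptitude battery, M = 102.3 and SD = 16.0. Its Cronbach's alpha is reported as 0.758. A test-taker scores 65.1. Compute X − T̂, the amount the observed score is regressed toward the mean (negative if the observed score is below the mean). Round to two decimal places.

Regress the observed score toward the mean by the unreliability: T̂ = 0.758·65.1 + 0.242·102.3 = 49.3458 + 24.7566 = 74.1024.
X − T̂ = 65.1 − 74.102 = -9.002 → -9.00

-9.00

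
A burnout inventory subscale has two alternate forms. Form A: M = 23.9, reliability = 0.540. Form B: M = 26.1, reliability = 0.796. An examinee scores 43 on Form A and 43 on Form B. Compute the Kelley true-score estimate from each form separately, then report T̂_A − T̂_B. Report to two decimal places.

-5.34

T̂_A = 0.540(43) + 0.460(23.9) = 34.2140
T̂_B = 0.796(43) + 0.204(26.1) = 39.5524
T̂_A − T̂_B = -5.3384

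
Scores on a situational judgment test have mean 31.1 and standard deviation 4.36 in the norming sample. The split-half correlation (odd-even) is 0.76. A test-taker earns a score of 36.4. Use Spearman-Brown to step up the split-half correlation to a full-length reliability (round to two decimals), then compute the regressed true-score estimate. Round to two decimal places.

Spearman-Brown: ρ = 2r/(1 + r) = 2(0.76)/(1 + 0.76) = 1.520/1.76 = 0.8636 → 0.86
Regress the observed score toward the mean by the unreliability: T̂ = 0.86·36.4 + 0.14·31.1 = 31.304 + 4.354 = 35.658.

35.66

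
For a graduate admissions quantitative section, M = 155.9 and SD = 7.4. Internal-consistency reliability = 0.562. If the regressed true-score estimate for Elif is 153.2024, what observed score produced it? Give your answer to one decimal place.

151.1

T̂ = ρX + (1 − ρ)μ  ⇒  X = (T̂ − (1 − ρ)μ) / ρ
X = (153.2024 − 0.438 × 155.9) / 0.562 = (153.2024 − 68.2842) / 0.562 = 84.9182 / 0.562 = 151.100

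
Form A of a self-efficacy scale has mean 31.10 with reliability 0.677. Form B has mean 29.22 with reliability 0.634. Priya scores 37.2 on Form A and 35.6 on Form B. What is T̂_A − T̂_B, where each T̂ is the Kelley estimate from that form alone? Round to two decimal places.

1.96

T̂_A = 0.677(37.2) + 0.323(31.10) = 35.2297
T̂_B = 0.634(35.6) + 0.366(29.22) = 33.2649
T̂_A − T̂_B = 1.9648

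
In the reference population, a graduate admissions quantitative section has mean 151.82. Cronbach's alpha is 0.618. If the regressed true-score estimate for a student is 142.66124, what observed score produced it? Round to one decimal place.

T̂ = ρX + (1 − ρ)μ  ⇒  X = (T̂ − (1 − ρ)μ) / ρ
X = (142.66124 − 0.382 × 151.82) / 0.618 = (142.66124 − 57.99524) / 0.618 = 84.66600 / 0.618 = 137.000

137.0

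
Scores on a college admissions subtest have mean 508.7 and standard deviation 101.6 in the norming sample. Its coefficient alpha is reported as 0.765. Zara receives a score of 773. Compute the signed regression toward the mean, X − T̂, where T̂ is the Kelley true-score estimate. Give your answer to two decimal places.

62.11

T̂ = ρX + (1 − ρ)μ
  = 0.765 × 773 + 0.235 × 508.7
  = 591.345 + 119.5445
  = 710.8895
  ≈ 710.889
X − T̂ = 773 − 710.889 = 62.111 → 62.11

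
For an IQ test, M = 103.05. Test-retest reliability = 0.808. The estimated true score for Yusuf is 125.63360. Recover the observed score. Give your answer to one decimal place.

131.0

T̂ = ρX + (1 − ρ)μ  ⇒  X = (T̂ − (1 − ρ)μ) / ρ
X = (125.63360 − 0.192 × 103.05) / 0.808 = (125.63360 − 19.78560) / 0.808 = 105.84800 / 0.808 = 131.000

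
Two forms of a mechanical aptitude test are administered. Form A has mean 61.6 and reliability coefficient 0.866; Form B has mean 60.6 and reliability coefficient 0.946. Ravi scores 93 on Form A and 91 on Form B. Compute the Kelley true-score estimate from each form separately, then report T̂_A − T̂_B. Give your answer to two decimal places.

T̂_A = 0.866(93) + 0.134(61.6) = 88.7924
T̂_B = 0.946(91) + 0.054(60.6) = 89.3584
T̂_A − T̂_B = -0.5660

-0.57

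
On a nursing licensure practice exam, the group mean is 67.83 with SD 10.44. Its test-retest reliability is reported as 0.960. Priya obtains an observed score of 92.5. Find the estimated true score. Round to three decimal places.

Kelley's formula gives T̂ = 0.960·92.5 + 0.040·67.83 = 88.8000 + 2.71320 = 91.5132.

91.513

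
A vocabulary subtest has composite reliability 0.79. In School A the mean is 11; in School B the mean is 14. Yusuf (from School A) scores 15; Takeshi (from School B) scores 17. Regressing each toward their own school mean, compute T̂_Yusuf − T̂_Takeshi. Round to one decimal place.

T̂_Yusuf = 0.79(15) + 0.21(11) = 14.160
T̂_Takeshi = 0.79(17) + 0.21(14) = 16.370
Difference = 14.160 − 16.370 = -2.210

-2.2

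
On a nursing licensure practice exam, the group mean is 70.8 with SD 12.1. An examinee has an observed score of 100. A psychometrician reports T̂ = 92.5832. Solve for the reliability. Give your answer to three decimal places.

0.746

T̂ = ρX + (1 − ρ)μ  ⇒  T̂ − μ = ρ(X − μ)
ρ = (T̂ − μ)/(X − μ) = (92.5832 − 70.8) / (100 − 70.8) = 21.7832 / 29.2 = 0.74600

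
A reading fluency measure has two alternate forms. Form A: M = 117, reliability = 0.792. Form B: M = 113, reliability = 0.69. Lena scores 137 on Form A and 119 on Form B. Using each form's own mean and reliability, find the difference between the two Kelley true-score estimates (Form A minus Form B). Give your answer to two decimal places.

15.70

T̂_A = 0.792(137) + 0.208(117) = 132.8400
T̂_B = 0.69(119) + 0.31(113) = 117.1400
T̂_A − T̂_B = 15.7000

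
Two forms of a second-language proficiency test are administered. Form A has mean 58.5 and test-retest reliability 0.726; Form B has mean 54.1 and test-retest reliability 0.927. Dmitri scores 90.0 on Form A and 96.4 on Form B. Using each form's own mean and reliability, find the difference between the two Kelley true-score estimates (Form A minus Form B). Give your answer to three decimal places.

T̂_A = 0.726(90.0) + 0.274(58.5) = 81.36900
T̂_B = 0.927(96.4) + 0.073(54.1) = 93.31210
T̂_A − T̂_B = -11.94310

-11.943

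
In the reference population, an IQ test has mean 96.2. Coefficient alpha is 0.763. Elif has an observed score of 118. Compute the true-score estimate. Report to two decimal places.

112.83

Regress the observed score toward the mean by the unreliability: T̂ = 0.763·118 + 0.237·96.2 = 90.034 + 22.7994 = 112.833.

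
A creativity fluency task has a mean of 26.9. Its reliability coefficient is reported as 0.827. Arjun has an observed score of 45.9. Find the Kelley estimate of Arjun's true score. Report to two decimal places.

42.61

Regress the observed score toward the mean by the unreliability: T̂ = 0.827·45.9 + 0.173·26.9 = 37.9593 + 4.6537 = 42.613.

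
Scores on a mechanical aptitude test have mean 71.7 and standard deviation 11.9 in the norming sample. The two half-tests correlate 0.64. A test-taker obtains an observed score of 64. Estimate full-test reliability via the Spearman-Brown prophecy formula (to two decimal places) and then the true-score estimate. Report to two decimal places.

65.69

Spearman-Brown: ρ = 2r/(1 + r) = 2(0.64)/(1 + 0.64) = 1.280/1.64 = 0.7805 → 0.78
Weight the observed score by reliability and the mean by (1 − reliability): T̂ = 0.78·64 + 0.22·71.7 = 49.92 + 15.774 = 65.694.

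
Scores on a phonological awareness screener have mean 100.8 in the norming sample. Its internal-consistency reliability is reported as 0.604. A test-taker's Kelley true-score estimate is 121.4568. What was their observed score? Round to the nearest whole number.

T̂ = ρX + (1 − ρ)μ  ⇒  X = (T̂ − (1 − ρ)μ) / ρ
X = (121.4568 − 0.396 × 100.8) / 0.604 = (121.4568 − 39.9168) / 0.604 = 81.5400 / 0.604 = 135.00

135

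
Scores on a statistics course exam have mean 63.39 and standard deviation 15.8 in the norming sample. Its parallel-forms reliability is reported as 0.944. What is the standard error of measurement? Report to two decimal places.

SEM = SD · √(1 − ρ) = 15.8 × √0.056 = 15.8 × 0.2366 = 3.739

3.74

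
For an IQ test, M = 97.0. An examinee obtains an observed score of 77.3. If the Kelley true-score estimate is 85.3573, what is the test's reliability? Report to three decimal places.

T̂ = ρX + (1 − ρ)μ  ⇒  T̂ − μ = ρ(X − μ)
ρ = (T̂ − μ)/(X − μ) = (85.3573 − 97.0) / (77.3 − 97.0) = -11.6427 / -19.7 = 0.59100

0.591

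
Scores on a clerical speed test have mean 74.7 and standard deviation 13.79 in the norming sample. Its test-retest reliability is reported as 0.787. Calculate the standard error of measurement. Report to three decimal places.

6.364

SEM = SD · √(1 − ρ) = 13.79 × √0.213 = 13.79 × 0.4615 = 6.3644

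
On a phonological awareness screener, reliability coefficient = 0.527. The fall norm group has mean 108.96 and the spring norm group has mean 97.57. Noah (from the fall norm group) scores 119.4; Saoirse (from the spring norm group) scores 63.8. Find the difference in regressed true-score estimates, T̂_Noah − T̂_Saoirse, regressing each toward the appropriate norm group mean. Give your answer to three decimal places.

T̂_Noah = 0.527(119.4) + 0.473(108.96) = 114.46188
T̂_Saoirse = 0.527(63.8) + 0.473(97.57) = 79.77321
Difference = 114.46188 − 79.77321 = 34.68867

34.689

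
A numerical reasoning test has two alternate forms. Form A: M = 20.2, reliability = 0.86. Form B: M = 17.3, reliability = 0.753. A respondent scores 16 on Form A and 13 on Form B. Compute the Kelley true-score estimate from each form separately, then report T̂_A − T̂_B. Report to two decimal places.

T̂_A = 0.86(16) + 0.14(20.2) = 16.5880
T̂_B = 0.753(13) + 0.247(17.3) = 14.0621
T̂_A − T̂_B = 2.5259

2.53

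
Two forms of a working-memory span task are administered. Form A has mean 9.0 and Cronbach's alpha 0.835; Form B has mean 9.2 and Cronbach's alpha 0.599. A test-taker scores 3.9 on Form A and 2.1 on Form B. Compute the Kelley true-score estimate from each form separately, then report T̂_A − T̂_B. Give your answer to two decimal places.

-0.21

T̂_A = 0.835(3.9) + 0.165(9.0) = 4.7415
T̂_B = 0.599(2.1) + 0.401(9.2) = 4.9471
T̂_A − T̂_B = -0.2056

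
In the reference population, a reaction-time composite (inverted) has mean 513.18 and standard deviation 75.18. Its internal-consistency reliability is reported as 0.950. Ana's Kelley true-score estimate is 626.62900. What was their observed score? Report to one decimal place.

632.6

T̂ = ρX + (1 − ρ)μ  ⇒  X = (T̂ − (1 − ρ)μ) / ρ
X = (626.62900 − 0.050 × 513.18) / 0.950 = (626.62900 − 25.65900) / 0.950 = 600.97000 / 0.950 = 632.600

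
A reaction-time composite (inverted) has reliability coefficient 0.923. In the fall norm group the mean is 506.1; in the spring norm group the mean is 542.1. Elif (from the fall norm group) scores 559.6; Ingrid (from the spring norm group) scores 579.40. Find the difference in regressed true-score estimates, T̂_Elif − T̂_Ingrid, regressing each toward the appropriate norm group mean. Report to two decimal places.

-21.05

T̂_Elif = 0.923(559.6) + 0.077(506.1) = 555.4805
T̂_Ingrid = 0.923(579.40) + 0.077(542.1) = 576.5279
Difference = 555.4805 − 576.5279 = -21.0474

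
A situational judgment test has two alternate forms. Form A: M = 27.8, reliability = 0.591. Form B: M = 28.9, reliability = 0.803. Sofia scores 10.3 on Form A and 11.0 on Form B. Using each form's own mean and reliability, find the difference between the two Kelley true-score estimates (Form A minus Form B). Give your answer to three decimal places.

T̂_A = 0.591(10.3) + 0.409(27.8) = 17.45750
T̂_B = 0.803(11.0) + 0.197(28.9) = 14.52630
T̂_A − T̂_B = 2.93120

2.931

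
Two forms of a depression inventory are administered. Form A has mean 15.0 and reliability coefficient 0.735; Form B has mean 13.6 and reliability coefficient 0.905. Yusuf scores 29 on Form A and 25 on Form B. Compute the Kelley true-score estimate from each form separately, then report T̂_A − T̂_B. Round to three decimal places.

T̂_A = 0.735(29) + 0.265(15.0) = 25.29000
T̂_B = 0.905(25) + 0.095(13.6) = 23.91700
T̂_A − T̂_B = 1.37300

1.373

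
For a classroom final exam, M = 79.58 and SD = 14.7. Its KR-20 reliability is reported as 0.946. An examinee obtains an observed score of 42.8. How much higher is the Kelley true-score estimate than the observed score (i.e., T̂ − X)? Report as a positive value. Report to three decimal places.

1.986

T̂ = 0.946(42.8) + 0.054(79.58) = 40.4888 + 4.29732 = 44.78612 → 44.7861
T̂ − X = 44.7861 − 42.8 = 1.9861 → 1.986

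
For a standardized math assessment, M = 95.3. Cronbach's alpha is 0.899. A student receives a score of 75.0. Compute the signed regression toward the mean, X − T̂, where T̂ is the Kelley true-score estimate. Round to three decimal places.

-2.050

T̂ = ρX + (1 − ρ)μ
  = 0.899 × 75.0 + 0.101 × 95.3
  = 67.4250 + 9.6253
  = 77.05030
  ≈ 77.0503
X − T̂ = 75.0 − 77.0503 = -2.0503 → -2.050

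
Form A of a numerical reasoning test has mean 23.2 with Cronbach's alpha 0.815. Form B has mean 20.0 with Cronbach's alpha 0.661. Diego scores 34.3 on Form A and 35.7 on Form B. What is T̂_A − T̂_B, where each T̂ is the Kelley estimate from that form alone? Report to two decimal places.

T̂_A = 0.815(34.3) + 0.185(23.2) = 32.2465
T̂_B = 0.661(35.7) + 0.339(20.0) = 30.3777
T̂_A − T̂_B = 1.8688

1.87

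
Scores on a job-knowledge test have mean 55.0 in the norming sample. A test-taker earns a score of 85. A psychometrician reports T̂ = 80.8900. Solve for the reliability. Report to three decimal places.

0.863

T̂ = ρX + (1 − ρ)μ  ⇒  T̂ − μ = ρ(X − μ)
ρ = (T̂ − μ)/(X − μ) = (80.8900 − 55.0) / (85 − 55.0) = 25.8900 / 30.0 = 0.86300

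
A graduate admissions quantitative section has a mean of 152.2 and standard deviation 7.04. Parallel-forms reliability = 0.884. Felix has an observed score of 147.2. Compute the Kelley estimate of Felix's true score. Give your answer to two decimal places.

Weight the observed score by reliability and the mean by (1 − reliability): T̂ = 0.884·147.2 + 0.116·152.2 = 130.1248 + 17.6552 = 147.780.

147.78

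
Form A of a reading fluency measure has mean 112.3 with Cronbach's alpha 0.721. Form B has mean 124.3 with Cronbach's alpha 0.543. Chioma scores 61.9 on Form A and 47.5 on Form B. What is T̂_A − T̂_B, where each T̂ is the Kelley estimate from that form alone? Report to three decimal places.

T̂_A = 0.721(61.9) + 0.279(112.3) = 75.96160
T̂_B = 0.543(47.5) + 0.457(124.3) = 82.59760
T̂_A − T̂_B = -6.63600

-6.636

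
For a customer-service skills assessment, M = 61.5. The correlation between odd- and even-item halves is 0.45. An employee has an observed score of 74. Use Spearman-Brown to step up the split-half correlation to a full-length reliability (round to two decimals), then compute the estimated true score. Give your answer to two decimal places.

69.25

Spearman-Brown: ρ = 2r/(1 + r) = 2(0.45)/(1 + 0.45) = 0.900/1.45 = 0.6207 → 0.62
T̂ = ρX + (1 − ρ)μ
  = 0.62 × 74 + 0.38 × 61.5
  = 45.88 + 23.370
  = 69.250
  ≈ 69.25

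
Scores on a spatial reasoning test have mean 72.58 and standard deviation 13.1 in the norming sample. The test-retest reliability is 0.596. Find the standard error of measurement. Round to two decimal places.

SEM = SD · √(1 − ρ) = 13.1 × √0.404 = 13.1 × 0.6356 = 8.326

8.33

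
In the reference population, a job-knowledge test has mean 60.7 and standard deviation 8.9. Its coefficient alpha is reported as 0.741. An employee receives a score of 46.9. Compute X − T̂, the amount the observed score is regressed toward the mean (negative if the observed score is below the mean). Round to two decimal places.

T̂ = ρX + (1 − ρ)μ
  = 0.741 × 46.9 + 0.259 × 60.7
  = 34.7529 + 15.7213
  = 50.4742
  ≈ 50.474
X − T̂ = 46.9 − 50.474 = -3.574 → -3.57

-3.57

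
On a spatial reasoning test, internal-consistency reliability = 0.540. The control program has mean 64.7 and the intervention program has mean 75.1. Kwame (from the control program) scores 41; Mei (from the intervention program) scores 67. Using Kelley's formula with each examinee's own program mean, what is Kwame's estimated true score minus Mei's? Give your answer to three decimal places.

-18.824

T̂_Kwame = 0.540(41) + 0.460(64.7) = 51.90200
T̂_Mei = 0.540(67) + 0.460(75.1) = 70.72600
Difference = 51.90200 − 70.72600 = -18.82400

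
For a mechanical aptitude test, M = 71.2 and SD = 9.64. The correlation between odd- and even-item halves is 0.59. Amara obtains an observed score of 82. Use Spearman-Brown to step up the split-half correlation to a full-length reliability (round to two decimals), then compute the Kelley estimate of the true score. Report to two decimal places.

79.19

Spearman-Brown: ρ = 2r/(1 + r) = 2(0.59)/(1 + 0.59) = 1.180/1.59 = 0.7421 → 0.74
T̂ = ρX + (1 − ρ)μ
  = 0.74 × 82 + 0.26 × 71.2
  = 60.68 + 18.512
  = 79.192
  ≈ 79.19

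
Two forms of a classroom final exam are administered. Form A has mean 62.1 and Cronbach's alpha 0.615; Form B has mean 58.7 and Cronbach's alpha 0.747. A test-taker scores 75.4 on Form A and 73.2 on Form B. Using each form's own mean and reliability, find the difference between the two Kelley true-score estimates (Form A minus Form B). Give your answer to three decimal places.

0.748

T̂_A = 0.615(75.4) + 0.385(62.1) = 70.27950
T̂_B = 0.747(73.2) + 0.253(58.7) = 69.53150
T̂_A − T̂_B = 0.74800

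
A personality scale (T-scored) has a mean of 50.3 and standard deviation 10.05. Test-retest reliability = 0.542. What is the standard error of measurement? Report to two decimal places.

6.80

SEM = SD · √(1 − ρ) = 10.05 × √0.458 = 10.05 × 0.6768 = 6.801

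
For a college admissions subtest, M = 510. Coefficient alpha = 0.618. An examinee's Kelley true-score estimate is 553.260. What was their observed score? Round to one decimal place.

580.0

T̂ = ρX + (1 − ρ)μ  ⇒  X = (T̂ − (1 − ρ)μ) / ρ
X = (553.260 − 0.382 × 510) / 0.618 = (553.260 − 194.820) / 0.618 = 358.440 / 0.618 = 580.000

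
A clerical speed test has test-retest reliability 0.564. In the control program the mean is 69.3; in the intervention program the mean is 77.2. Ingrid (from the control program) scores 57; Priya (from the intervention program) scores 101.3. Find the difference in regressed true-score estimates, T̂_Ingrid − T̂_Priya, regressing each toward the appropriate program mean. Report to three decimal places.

T̂_Ingrid = 0.564(57) + 0.436(69.3) = 62.36280
T̂_Priya = 0.564(101.3) + 0.436(77.2) = 90.79240
Difference = 62.36280 − 90.79240 = -28.42960

-28.430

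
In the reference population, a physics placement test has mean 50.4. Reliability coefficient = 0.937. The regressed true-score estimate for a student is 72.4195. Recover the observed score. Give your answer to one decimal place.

T̂ = ρX + (1 − ρ)μ  ⇒  X = (T̂ − (1 − ρ)μ) / ρ
X = (72.4195 − 0.063 × 50.4) / 0.937 = (72.4195 − 3.1752) / 0.937 = 69.2443 / 0.937 = 73.900

73.9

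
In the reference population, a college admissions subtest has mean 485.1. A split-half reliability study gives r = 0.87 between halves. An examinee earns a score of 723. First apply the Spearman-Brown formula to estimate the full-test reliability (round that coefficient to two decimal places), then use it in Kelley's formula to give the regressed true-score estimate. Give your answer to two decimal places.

706.35

Spearman-Brown: ρ = 2r/(1 + r) = 2(0.87)/(1 + 0.87) = 1.740/1.87 = 0.9305 → 0.93
Regress the observed score toward the mean by the unreliability: T̂ = 0.93·723 + 0.07·485.1 = 672.39 + 33.957 = 706.347.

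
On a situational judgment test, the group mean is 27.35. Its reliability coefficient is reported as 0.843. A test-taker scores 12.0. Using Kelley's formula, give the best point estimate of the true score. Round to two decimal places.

Weight the observed score by reliability and the mean by (1 − reliability): T̂ = 0.843·12.0 + 0.157·27.35 = 10.1160 + 4.29395 = 14.410.

14.41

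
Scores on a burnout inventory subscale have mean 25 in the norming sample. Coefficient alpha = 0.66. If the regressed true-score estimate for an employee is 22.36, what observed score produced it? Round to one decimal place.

21.0

T̂ = ρX + (1 − ρ)μ  ⇒  X = (T̂ − (1 − ρ)μ) / ρ
X = (22.36 − 0.34 × 25) / 0.66 = (22.36 − 8.50) / 0.66 = 13.86 / 0.66 = 21.000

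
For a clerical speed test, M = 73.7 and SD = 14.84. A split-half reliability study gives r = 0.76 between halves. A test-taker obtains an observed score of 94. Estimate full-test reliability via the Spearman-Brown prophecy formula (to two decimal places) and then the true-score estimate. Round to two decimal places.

91.16

Spearman-Brown: ρ = 2r/(1 + r) = 2(0.76)/(1 + 0.76) = 1.520/1.76 = 0.8636 → 0.86
T̂ = 0.86(94) + 0.14(73.7) = 80.84 + 10.318 = 91.158 → 91.16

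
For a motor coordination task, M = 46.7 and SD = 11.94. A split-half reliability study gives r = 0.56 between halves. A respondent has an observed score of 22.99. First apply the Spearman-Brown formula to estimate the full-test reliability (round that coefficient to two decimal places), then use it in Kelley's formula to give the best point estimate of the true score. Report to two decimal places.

29.63

Spearman-Brown: ρ = 2r/(1 + r) = 2(0.56)/(1 + 0.56) = 1.120/1.56 = 0.7179 → 0.72
Weight the observed score by reliability and the mean by (1 − reliability): T̂ = 0.72·22.99 + 0.28·46.7 = 16.5528 + 13.076 = 29.629.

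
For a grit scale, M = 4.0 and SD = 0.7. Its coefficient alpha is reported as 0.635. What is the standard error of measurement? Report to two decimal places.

SEM = SD · √(1 − ρ) = 0.7 × √0.365 = 0.7 × 0.6042 = 0.423

0.42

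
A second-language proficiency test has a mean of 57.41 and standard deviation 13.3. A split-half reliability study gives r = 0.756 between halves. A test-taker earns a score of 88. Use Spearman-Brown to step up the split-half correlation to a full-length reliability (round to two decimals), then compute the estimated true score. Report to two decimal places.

Spearman-Brown: ρ = 2r/(1 + r) = 2(0.756)/(1 + 0.756) = 1.5120/1.756 = 0.8610 → 0.86
T̂ = 0.86(88) + 0.14(57.41) = 75.68 + 8.0374 = 83.717 → 83.72

83.72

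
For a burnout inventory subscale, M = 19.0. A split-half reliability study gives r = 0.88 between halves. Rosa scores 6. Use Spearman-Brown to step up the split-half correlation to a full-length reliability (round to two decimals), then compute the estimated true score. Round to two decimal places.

6.78

Spearman-Brown: ρ = 2r/(1 + r) = 2(0.88)/(1 + 0.88) = 1.760/1.88 = 0.9362 → 0.94
T̂ = 0.94(6) + 0.06(19.0) = 5.64 + 1.140 = 6.780 → 6.78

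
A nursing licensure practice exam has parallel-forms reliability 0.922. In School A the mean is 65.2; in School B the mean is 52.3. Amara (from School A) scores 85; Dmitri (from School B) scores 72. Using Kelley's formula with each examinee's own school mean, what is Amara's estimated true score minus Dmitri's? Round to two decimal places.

12.99

T̂_Amara = 0.922(85) + 0.078(65.2) = 83.4556
T̂_Dmitri = 0.922(72) + 0.078(52.3) = 70.4634
Difference = 83.4556 − 70.4634 = 12.9922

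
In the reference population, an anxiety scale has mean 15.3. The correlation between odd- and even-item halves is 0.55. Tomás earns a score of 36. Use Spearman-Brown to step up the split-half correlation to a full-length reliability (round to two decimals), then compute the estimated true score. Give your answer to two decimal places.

30.00

Spearman-Brown: ρ = 2r/(1 + r) = 2(0.55)/(1 + 0.55) = 1.100/1.55 = 0.7097 → 0.71
Kelley's formula gives T̂ = 0.71·36 + 0.29·15.3 = 25.56 + 4.437 = 29.997.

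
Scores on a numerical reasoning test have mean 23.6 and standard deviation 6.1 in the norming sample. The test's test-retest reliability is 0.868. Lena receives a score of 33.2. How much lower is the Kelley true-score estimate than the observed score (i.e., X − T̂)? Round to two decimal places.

1.27

T̂ = 0.868(33.2) + 0.132(23.6) = 28.8176 + 3.1152 = 31.9328 → 31.933
X − T̂ = 33.2 − 31.933 = 1.267 → 1.27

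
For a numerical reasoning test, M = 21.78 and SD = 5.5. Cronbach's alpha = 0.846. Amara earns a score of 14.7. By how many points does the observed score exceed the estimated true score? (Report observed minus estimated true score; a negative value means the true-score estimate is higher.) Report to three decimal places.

Kelley's formula gives T̂ = 0.846·14.7 + 0.154·21.78 = 12.4362 + 3.35412 = 15.79032.
X − T̂ = 14.7 − 15.7903 = -1.0903 → -1.090

-1.090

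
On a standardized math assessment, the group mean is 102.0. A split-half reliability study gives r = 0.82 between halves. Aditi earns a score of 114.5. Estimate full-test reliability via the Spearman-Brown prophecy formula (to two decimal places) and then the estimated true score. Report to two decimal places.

113.25

Spearman-Brown: ρ = 2r/(1 + r) = 2(0.82)/(1 + 0.82) = 1.640/1.82 = 0.9011 → 0.90
Weight the observed score by reliability and the mean by (1 − reliability): T̂ = 0.90·114.5 + 0.10·102.0 = 103.050 + 10.200 = 113.250.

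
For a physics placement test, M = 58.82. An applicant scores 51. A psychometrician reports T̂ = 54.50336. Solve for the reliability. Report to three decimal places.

T̂ = ρX + (1 − ρ)μ  ⇒  T̂ − μ = ρ(X − μ)
ρ = (T̂ − μ)/(X − μ) = (54.50336 − 58.82) / (51 − 58.82) = -4.31664 / -7.82 = 0.55200

0.552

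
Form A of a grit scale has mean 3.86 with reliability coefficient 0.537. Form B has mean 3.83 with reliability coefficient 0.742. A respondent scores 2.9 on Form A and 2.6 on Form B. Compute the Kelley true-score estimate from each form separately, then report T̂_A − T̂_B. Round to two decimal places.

0.43

T̂_A = 0.537(2.9) + 0.463(3.86) = 3.3445
T̂_B = 0.742(2.6) + 0.258(3.83) = 2.9173
T̂_A − T̂_B = 0.4271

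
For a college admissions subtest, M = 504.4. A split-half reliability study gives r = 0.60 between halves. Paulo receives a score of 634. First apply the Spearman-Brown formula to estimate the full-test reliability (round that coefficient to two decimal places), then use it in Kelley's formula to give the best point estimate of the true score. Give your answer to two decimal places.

601.60

Spearman-Brown: ρ = 2r/(1 + r) = 2(0.60)/(1 + 0.60) = 1.200/1.60 = 0.7500 → 0.75
Regress the observed score toward the mean by the unreliability: T̂ = 0.75·634 + 0.25·504.4 = 475.50 + 126.100 = 601.600.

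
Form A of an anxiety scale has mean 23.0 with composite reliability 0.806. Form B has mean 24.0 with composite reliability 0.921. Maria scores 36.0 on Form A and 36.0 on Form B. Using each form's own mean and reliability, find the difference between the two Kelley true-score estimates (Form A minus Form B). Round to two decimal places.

-1.57

T̂_A = 0.806(36.0) + 0.194(23.0) = 33.4780
T̂_B = 0.921(36.0) + 0.079(24.0) = 35.0520
T̂_A − T̂_B = -1.5740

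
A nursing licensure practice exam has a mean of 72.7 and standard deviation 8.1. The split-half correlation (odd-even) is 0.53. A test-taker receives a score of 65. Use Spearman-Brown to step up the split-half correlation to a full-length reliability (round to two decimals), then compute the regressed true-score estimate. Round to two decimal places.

Spearman-Brown: ρ = 2r/(1 + r) = 2(0.53)/(1 + 0.53) = 1.060/1.53 = 0.6928 → 0.69
Weight the observed score by reliability and the mean by (1 − reliability): T̂ = 0.69·65 + 0.31·72.7 = 44.85 + 22.537 = 67.387.

67.39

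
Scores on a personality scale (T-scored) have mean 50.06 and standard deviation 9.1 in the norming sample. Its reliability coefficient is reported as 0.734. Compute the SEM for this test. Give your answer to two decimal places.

SEM = SD · √(1 − ρ) = 9.1 × √0.266 = 9.1 × 0.5158 = 4.693

4.69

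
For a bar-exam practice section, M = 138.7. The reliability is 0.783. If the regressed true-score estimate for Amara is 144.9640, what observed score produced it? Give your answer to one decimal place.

T̂ = ρX + (1 − ρ)μ  ⇒  X = (T̂ − (1 − ρ)μ) / ρ
X = (144.9640 − 0.217 × 138.7) / 0.783 = (144.9640 − 30.0979) / 0.783 = 114.8661 / 0.783 = 146.700

146.7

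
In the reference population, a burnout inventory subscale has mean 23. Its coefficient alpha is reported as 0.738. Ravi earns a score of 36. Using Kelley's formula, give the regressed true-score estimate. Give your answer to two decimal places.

32.59

T̂ = 0.738(36) + 0.262(23) = 26.568 + 6.026 = 32.594 → 32.59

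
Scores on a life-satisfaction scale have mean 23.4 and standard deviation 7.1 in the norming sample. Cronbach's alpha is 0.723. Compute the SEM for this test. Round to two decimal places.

SEM = SD · √(1 − ρ) = 7.1 × √0.277 = 7.1 × 0.5263 = 3.737

3.74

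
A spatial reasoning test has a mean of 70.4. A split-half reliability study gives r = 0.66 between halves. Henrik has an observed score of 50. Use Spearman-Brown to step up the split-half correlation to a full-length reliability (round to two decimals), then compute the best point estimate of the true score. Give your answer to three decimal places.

54.080

Spearman-Brown: ρ = 2r/(1 + r) = 2(0.66)/(1 + 0.66) = 1.320/1.66 = 0.7952 → 0.80
T̂ = 0.80(50) + 0.20(70.4) = 40.00 + 14.080 = 54.0800 → 54.080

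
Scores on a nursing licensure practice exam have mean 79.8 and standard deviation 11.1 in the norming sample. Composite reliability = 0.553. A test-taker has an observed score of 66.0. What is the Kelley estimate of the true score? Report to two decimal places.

72.17

T̂ = ρX + (1 − ρ)μ
  = 0.553 × 66.0 + 0.447 × 79.8
  = 36.4980 + 35.6706
  = 72.169
  ≈ 72.17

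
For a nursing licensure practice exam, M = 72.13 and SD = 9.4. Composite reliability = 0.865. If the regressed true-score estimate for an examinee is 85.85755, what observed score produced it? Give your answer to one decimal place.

88.0

T̂ = ρX + (1 − ρ)μ  ⇒  X = (T̂ − (1 − ρ)μ) / ρ
X = (85.85755 − 0.135 × 72.13) / 0.865 = (85.85755 − 9.73755) / 0.865 = 76.12000 / 0.865 = 88.000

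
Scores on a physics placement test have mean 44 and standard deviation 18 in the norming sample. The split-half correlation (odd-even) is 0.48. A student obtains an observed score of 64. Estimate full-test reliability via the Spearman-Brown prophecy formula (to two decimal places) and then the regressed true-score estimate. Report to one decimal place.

Spearman-Brown: ρ = 2r/(1 + r) = 2(0.48)/(1 + 0.48) = 0.960/1.48 = 0.6486 → 0.65
T̂ = ρX + (1 − ρ)μ
  = 0.65 × 64 + 0.35 × 44
  = 41.60 + 15.40
  = 57.00
  ≈ 57.0

57.0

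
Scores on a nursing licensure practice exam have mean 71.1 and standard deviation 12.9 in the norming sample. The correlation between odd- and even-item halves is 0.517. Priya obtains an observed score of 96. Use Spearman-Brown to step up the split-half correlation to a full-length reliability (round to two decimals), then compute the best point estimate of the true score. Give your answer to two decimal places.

Spearman-Brown: ρ = 2r/(1 + r) = 2(0.517)/(1 + 0.517) = 1.0340/1.517 = 0.6816 → 0.68
Weight the observed score by reliability and the mean by (1 − reliability): T̂ = 0.68·96 + 0.32·71.1 = 65.28 + 22.752 = 88.032.

88.03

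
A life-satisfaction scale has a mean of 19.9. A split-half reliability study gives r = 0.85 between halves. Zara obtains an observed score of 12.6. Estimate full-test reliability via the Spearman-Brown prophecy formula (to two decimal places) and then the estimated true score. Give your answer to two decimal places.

Spearman-Brown: ρ = 2r/(1 + r) = 2(0.85)/(1 + 0.85) = 1.700/1.85 = 0.9189 → 0.92
T̂ = 0.92(12.6) + 0.08(19.9) = 11.592 + 1.592 = 13.184 → 13.18

13.18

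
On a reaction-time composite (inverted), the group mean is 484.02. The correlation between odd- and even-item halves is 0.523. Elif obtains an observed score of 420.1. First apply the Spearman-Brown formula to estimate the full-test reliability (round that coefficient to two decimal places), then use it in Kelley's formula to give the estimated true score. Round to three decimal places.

Spearman-Brown: ρ = 2r/(1 + r) = 2(0.523)/(1 + 0.523) = 1.0460/1.523 = 0.6868 → 0.69
Weight the observed score by reliability and the mean by (1 − reliability): T̂ = 0.69·420.1 + 0.31·484.02 = 289.869 + 150.0462 = 439.9152.

439.915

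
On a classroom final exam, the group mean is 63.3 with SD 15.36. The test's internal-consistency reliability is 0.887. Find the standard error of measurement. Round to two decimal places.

5.16

SEM = SD · √(1 − ρ) = 15.36 × √0.113 = 15.36 × 0.3362 = 5.163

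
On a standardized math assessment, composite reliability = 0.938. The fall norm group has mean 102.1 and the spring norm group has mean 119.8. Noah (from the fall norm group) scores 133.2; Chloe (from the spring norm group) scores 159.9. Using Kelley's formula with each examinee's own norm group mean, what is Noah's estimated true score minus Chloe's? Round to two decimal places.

-26.14

T̂_Noah = 0.938(133.2) + 0.062(102.1) = 131.2718
T̂_Chloe = 0.938(159.9) + 0.062(119.8) = 157.4138
Difference = 131.2718 − 157.4138 = -26.1420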